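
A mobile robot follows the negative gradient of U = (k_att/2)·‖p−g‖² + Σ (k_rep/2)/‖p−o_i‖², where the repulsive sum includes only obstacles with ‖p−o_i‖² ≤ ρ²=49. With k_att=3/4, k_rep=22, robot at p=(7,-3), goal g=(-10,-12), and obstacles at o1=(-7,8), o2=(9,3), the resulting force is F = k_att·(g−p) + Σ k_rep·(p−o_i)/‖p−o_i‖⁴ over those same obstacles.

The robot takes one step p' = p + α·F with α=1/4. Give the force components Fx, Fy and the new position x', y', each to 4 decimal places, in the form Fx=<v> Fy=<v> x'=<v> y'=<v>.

Fx=-12.7775 Fy=-6.8325 x'=3.8056 y'=-4.7081

F_att = 3/4·(g−p) = 3/4·(-17,-9) = (-12.7500,-6.7500)
o1: d²=317 > ρ²=49 → inactive
o2: d²=40 ≤ ρ²=49; F_rep = 22·(-2,-6)/40² = (-0.0275,-0.0825)
F = F_att + ΣF_rep = (-12.7775,-6.8325)
p' = p + 1/4·F = (3.8056,-4.7081)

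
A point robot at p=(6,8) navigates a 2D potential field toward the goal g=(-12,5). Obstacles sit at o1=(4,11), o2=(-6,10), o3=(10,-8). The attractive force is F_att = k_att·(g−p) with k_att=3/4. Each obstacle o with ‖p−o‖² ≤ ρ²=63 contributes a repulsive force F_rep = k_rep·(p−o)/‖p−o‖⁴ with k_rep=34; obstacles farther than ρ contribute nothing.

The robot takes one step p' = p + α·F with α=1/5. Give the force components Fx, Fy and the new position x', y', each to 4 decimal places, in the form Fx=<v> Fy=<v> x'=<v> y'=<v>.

F_att = 3/4·(g−p) = 3/4·(-18,-3) = (-13.5000,-2.2500)
o1: d²=13 ≤ ρ²=63; F_rep = 34·(2,-3)/13² = (0.4024,-0.6036)
o2: d²=148 > ρ²=63 → inactive
o3: d²=272 > ρ²=63 → inactive
F = F_att + ΣF_rep = (-13.0976,-2.8536)
p' = p + 1/5·F = (3.3805,7.4293)

Fx=-13.0976 Fy=-2.8536 x'=3.3805 y'=7.4293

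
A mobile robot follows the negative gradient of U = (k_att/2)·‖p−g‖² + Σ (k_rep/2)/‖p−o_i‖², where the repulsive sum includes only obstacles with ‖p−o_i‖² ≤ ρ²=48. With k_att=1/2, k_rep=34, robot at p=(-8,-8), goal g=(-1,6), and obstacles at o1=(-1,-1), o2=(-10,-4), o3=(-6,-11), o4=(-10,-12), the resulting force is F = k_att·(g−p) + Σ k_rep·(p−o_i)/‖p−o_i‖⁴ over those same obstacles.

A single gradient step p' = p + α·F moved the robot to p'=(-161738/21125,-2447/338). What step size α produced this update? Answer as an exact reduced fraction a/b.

α = 1/10

F_att = 1/2·(g−p) = 1/2·(7,14) = (3.5000,7.0000)
o1: d²=98 > ρ²=48 → inactive
o2: d²=20 ≤ ρ²=48; F_rep = 34·(2,-4)/20² = (0.1700,-0.3400)
o3: d²=13 ≤ ρ²=48; F_rep = 34·(-2,3)/13² = (-0.4024,0.6036)
o4: d²=20 ≤ ρ²=48; F_rep = 34·(2,4)/20² = (0.1700,0.3400)
F = F_att + ΣF_rep = (3.4376,7.6036)
Δp = p'−p = (0.3438,0.7604); α = Δx/Fx = (7262/21125) / (14524/4225) = 1/10
check: Δy/Fy = (257/338) / (1285/169) = 1/10 ✓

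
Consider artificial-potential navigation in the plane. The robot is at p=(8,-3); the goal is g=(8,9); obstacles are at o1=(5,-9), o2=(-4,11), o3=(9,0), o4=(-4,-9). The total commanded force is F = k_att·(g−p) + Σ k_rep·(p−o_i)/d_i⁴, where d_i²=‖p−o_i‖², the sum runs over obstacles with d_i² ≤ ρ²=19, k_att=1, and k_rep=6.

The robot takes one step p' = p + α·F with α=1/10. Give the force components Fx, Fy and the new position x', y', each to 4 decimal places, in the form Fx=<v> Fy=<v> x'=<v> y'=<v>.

F_att = 1·(g−p) = 1·(0,12) = (0.0000,12.0000)
o1: d²=45 > ρ²=19 → inactive
o2: d²=340 > ρ²=19 → inactive
o3: d²=10 ≤ ρ²=19; F_rep = 6·(-1,-3)/10² = (-0.0600,-0.1800)
o4: d²=180 > ρ²=19 → inactive
F = F_att + ΣF_rep = (-0.0600,11.8200)
p' = p + 1/10·F = (7.9940,-1.8180)

Fx=-0.0600 Fy=11.8200 x'=7.9940 y'=-1.8180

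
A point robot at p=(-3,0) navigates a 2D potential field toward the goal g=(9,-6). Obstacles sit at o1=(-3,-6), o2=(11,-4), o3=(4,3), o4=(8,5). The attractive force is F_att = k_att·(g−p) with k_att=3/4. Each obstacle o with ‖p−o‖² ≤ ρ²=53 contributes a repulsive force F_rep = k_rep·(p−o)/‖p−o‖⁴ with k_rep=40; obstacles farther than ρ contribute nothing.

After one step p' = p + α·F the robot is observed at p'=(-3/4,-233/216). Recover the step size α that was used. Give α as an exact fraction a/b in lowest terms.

α = 1/4

F_att = 3/4·(g−p) = 3/4·(12,-6) = (9.0000,-4.5000)
o1: d²=36 ≤ ρ²=53; F_rep = 40·(0,6)/36² = (0.0000,0.1852)
o2: d²=212 > ρ²=53 → inactive
o3: d²=58 > ρ²=53 → inactive
o4: d²=146 > ρ²=53 → inactive
F = F_att + ΣF_rep = (9.0000,-4.3148)
Δp = p'−p = (2.2500,-1.0787); α = Δx/Fx = (9/4) / (9) = 1/4
check: Δy/Fy = (-233/216) / (-233/54) = 1/4 ✓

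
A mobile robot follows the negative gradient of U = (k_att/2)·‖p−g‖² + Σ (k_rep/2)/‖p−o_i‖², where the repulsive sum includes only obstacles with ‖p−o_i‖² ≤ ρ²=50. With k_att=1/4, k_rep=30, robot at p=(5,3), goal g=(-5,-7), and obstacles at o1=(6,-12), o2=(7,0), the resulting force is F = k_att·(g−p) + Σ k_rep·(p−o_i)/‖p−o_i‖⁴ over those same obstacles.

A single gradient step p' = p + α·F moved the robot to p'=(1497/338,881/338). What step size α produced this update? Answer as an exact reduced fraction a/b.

α = 1/5

F_att = 1/4·(g−p) = 1/4·(-10,-10) = (-2.5000,-2.5000)
o1: d²=226 > ρ²=50 → inactive
o2: d²=13 ≤ ρ²=50; F_rep = 30·(-2,3)/13² = (-0.3550,0.5325)
F = F_att + ΣF_rep = (-2.8550,-1.9675)
Δp = p'−p = (-0.5710,-0.3935); α = Δx/Fx = (-193/338) / (-965/338) = 1/5
check: Δy/Fy = (-133/338) / (-665/338) = 1/5 ✓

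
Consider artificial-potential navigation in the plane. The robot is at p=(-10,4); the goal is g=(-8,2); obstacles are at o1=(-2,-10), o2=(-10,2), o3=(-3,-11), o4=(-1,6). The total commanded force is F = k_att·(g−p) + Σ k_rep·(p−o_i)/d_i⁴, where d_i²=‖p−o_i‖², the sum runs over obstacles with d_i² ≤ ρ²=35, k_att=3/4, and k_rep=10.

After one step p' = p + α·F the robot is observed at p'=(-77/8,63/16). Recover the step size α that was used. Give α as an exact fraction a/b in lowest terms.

α = 1/4

F_att = 3/4·(g−p) = 3/4·(2,-2) = (1.5000,-1.5000)
o1: d²=260 > ρ²=35 → inactive
o2: d²=4 ≤ ρ²=35; F_rep = 10·(0,2)/4² = (0.0000,1.2500)
o3: d²=274 > ρ²=35 → inactive
o4: d²=85 > ρ²=35 → inactive
F = F_att + ΣF_rep = (1.5000,-0.2500)
Δp = p'−p = (0.3750,-0.0625); α = Δx/Fx = (3/8) / (3/2) = 1/4
check: Δy/Fy = (-1/16) / (-1/4) = 1/4 ✓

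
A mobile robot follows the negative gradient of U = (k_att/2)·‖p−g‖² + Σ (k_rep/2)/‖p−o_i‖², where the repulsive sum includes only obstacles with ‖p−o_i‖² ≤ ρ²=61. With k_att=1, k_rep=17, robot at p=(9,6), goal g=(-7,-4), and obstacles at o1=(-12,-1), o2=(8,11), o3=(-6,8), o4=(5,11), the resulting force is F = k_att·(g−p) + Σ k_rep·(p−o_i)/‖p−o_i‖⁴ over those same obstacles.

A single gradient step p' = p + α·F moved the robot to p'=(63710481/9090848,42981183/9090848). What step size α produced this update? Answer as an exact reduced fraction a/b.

α = 1/8

F_att = 1·(g−p) = 1·(-16,-10) = (-16.0000,-10.0000)
o1: d²=490 > ρ²=61 → inactive
o2: d²=26 ≤ ρ²=61; F_rep = 17·(1,-5)/26² = (0.0251,-0.1257)
o3: d²=229 > ρ²=61 → inactive
o4: d²=41 ≤ ρ²=61; F_rep = 17·(4,-5)/41² = (0.0405,-0.0506)
F = F_att + ΣF_rep = (-15.9344,-10.1763)
Δp = p'−p = (-1.9918,-1.2720); α = Δx/Fx = (-18107151/9090848) / (-18107151/1136356) = 1/8
check: Δy/Fy = (-11563905/9090848) / (-11563905/1136356) = 1/8 ✓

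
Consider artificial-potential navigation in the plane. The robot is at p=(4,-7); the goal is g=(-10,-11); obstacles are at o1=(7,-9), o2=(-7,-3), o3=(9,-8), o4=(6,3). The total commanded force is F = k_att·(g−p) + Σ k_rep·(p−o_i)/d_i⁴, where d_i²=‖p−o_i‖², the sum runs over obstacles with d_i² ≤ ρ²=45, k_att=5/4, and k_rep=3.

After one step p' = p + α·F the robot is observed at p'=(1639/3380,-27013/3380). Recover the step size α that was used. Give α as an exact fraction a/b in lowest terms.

F_att = 5/4·(g−p) = 5/4·(-14,-4) = (-17.5000,-5.0000)
o1: d²=13 ≤ ρ²=45; F_rep = 3·(-3,2)/13² = (-0.0533,0.0355)
o2: d²=137 > ρ²=45 → inactive
o3: d²=26 ≤ ρ²=45; F_rep = 3·(-5,1)/26² = (-0.0222,0.0044)
o4: d²=104 > ρ²=45 → inactive
F = F_att + ΣF_rep = (-17.5754,-4.9601)
Δp = p'−p = (-3.5151,-0.9920); α = Δx/Fx = (-11881/3380) / (-11881/676) = 1/5
check: Δy/Fy = (-3353/3380) / (-3353/676) = 1/5 ✓

α = 1/5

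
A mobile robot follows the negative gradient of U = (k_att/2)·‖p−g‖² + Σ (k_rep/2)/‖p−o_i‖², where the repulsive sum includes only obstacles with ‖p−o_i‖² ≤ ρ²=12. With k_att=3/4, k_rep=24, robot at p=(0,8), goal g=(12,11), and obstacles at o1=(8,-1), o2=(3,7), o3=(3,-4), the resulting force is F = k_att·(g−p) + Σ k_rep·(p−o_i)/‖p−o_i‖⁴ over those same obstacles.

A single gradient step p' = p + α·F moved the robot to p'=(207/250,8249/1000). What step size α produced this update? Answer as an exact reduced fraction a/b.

F_att = 3/4·(g−p) = 3/4·(12,3) = (9.0000,2.2500)
o1: d²=145 > ρ²=12 → inactive
o2: d²=10 ≤ ρ²=12; F_rep = 24·(-3,1)/10² = (-0.7200,0.2400)
o3: d²=153 > ρ²=12 → inactive
F = F_att + ΣF_rep = (8.2800,2.4900)
Δp = p'−p = (0.8280,0.2490); α = Δx/Fx = (207/250) / (207/25) = 1/10
check: Δy/Fy = (249/1000) / (249/100) = 1/10 ✓

α = 1/10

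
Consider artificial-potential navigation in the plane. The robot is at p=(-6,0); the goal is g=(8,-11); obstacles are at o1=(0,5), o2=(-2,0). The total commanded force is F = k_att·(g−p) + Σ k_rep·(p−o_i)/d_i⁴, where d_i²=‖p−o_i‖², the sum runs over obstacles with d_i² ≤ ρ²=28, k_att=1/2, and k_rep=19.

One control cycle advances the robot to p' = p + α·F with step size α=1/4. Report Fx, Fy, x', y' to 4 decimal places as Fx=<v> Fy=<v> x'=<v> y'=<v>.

F_att = 1/2·(g−p) = 1/2·(14,-11) = (7.0000,-5.5000)
o1: d²=61 > ρ²=28 → inactive
o2: d²=16 ≤ ρ²=28; F_rep = 19·(-4,0)/16² = (-0.2969,0.0000)
F = F_att + ΣF_rep = (6.7031,-5.5000)
p' = p + 1/4·F = (-4.3242,-1.3750)

Fx=6.7031 Fy=-5.5000 x'=-4.3242 y'=-1.3750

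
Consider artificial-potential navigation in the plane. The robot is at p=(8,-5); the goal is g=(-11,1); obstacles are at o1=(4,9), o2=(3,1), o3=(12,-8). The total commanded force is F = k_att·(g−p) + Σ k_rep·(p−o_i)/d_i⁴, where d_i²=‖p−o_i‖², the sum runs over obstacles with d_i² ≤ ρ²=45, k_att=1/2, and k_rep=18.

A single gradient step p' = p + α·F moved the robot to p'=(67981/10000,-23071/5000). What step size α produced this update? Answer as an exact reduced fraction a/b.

α = 1/8

F_att = 1/2·(g−p) = 1/2·(-19,6) = (-9.5000,3.0000)
o1: d²=212 > ρ²=45 → inactive
o2: d²=61 > ρ²=45 → inactive
o3: d²=25 ≤ ρ²=45; F_rep = 18·(-4,3)/25² = (-0.1152,0.0864)
F = F_att + ΣF_rep = (-9.6152,3.0864)
Δp = p'−p = (-1.2019,0.3858); α = Δx/Fx = (-12019/10000) / (-12019/1250) = 1/8
check: Δy/Fy = (1929/5000) / (1929/625) = 1/8 ✓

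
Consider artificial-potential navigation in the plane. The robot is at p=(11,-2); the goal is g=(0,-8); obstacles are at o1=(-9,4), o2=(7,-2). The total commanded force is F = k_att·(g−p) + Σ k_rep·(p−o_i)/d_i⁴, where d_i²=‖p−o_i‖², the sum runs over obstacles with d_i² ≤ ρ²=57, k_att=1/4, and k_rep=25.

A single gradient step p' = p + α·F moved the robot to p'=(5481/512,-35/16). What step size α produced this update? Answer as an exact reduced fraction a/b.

α = 1/8

F_att = 1/4·(g−p) = 1/4·(-11,-6) = (-2.7500,-1.5000)
o1: d²=436 > ρ²=57 → inactive
o2: d²=16 ≤ ρ²=57; F_rep = 25·(4,0)/16² = (0.3906,0.0000)
F = F_att + ΣF_rep = (-2.3594,-1.5000)
Δp = p'−p = (-0.2949,-0.1875); α = Δx/Fx = (-151/512) / (-151/64) = 1/8
check: Δy/Fy = (-3/16) / (-3/2) = 1/8 ✓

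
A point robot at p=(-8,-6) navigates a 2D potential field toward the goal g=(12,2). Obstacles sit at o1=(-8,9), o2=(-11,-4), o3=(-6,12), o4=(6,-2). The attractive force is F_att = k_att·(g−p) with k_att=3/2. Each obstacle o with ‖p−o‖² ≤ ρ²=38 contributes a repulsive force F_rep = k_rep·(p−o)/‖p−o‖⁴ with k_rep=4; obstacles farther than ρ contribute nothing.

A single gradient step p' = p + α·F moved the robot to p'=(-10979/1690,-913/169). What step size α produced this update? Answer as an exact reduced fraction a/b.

α = 1/20

F_att = 3/2·(g−p) = 3/2·(20,8) = (30.0000,12.0000)
o1: d²=225 > ρ²=38 → inactive
o2: d²=13 ≤ ρ²=38; F_rep = 4·(3,-2)/13² = (0.0710,-0.0473)
o3: d²=328 > ρ²=38 → inactive
o4: d²=212 > ρ²=38 → inactive
F = F_att + ΣF_rep = (30.0710,11.9527)
Δp = p'−p = (1.5036,0.5976); α = Δx/Fx = (2541/1690) / (5082/169) = 1/20
check: Δy/Fy = (101/169) / (2020/169) = 1/20 ✓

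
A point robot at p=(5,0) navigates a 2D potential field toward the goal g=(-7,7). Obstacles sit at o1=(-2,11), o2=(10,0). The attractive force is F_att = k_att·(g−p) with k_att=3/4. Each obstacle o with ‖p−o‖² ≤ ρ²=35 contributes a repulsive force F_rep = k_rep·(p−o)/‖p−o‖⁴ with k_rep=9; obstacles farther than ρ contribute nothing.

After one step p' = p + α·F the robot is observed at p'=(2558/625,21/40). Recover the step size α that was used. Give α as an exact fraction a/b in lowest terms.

F_att = 3/4·(g−p) = 3/4·(-12,7) = (-9.0000,5.2500)
o1: d²=170 > ρ²=35 → inactive
o2: d²=25 ≤ ρ²=35; F_rep = 9·(-5,0)/25² = (-0.0720,0.0000)
F = F_att + ΣF_rep = (-9.0720,5.2500)
Δp = p'−p = (-0.9072,0.5250); α = Δx/Fx = (-567/625) / (-1134/125) = 1/10
check: Δy/Fy = (21/40) / (21/4) = 1/10 ✓

α = 1/10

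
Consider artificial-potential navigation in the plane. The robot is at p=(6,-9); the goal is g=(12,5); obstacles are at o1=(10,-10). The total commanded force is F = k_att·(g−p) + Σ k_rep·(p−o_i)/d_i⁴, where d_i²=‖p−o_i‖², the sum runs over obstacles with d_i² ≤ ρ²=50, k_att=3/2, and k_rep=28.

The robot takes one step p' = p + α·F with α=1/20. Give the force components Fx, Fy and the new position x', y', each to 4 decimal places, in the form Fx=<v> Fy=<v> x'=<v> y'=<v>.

F_att = 3/2·(g−p) = 3/2·(6,14) = (9.0000,21.0000)
o1: d²=17 ≤ ρ²=50; F_rep = 28·(-4,1)/17² = (-0.3875,0.0969)
F = F_att + ΣF_rep = (8.6125,21.0969)
p' = p + 1/20·F = (6.4306,-7.9452)

Fx=8.6125 Fy=21.0969 x'=6.4306 y'=-7.9452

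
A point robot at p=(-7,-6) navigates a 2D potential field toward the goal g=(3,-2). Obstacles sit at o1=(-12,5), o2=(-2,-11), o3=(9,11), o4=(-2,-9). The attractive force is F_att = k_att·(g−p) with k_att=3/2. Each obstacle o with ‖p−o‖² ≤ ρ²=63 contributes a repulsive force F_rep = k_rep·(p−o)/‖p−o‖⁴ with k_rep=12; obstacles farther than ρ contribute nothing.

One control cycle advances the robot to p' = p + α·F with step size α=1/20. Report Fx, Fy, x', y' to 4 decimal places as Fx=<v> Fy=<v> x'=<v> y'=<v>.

Fx=14.9241 Fy=6.0551 x'=-6.2538 y'=-5.6972

F_att = 3/2·(g−p) = 3/2·(10,4) = (15.0000,6.0000)
o1: d²=146 > ρ²=63 → inactive
o2: d²=50 ≤ ρ²=63; F_rep = 12·(-5,5)/50² = (-0.0240,0.0240)
o3: d²=545 > ρ²=63 → inactive
o4: d²=34 ≤ ρ²=63; F_rep = 12·(-5,3)/34² = (-0.0519,0.0311)
F = F_att + ΣF_rep = (14.9241,6.0551)
p' = p + 1/20·F = (-6.2538,-5.6972)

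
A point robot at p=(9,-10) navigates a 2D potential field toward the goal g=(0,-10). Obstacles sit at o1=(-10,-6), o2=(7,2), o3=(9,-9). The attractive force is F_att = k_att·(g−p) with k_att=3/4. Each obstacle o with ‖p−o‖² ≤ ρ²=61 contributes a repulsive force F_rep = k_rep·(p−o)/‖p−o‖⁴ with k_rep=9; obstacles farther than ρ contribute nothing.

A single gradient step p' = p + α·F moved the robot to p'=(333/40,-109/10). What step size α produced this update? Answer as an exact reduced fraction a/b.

α = 1/10

F_att = 3/4·(g−p) = 3/4·(-9,0) = (-6.7500,0.0000)
o1: d²=377 > ρ²=61 → inactive
o2: d²=148 > ρ²=61 → inactive
o3: d²=1 ≤ ρ²=61; F_rep = 9·(0,-1)/1² = (0.0000,-9.0000)
F = F_att + ΣF_rep = (-6.7500,-9.0000)
Δp = p'−p = (-0.6750,-0.9000); α = Δx/Fx = (-27/40) / (-27/4) = 1/10
check: Δy/Fy = (-9/10) / (-9) = 1/10 ✓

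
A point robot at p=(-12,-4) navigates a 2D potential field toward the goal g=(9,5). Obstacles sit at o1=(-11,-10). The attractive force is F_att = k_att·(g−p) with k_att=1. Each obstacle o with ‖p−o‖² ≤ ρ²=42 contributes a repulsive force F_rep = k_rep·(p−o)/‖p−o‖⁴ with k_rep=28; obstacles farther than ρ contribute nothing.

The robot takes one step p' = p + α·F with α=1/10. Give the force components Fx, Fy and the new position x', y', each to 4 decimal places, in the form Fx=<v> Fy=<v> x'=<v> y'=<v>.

Fx=20.9795 Fy=9.1227 x'=-9.9020 y'=-3.0877

F_att = 1·(g−p) = 1·(21,9) = (21.0000,9.0000)
o1: d²=37 ≤ ρ²=42; F_rep = 28·(-1,6)/37² = (-0.0205,0.1227)
F = F_att + ΣF_rep = (20.9795,9.1227)
p' = p + 1/10·F = (-9.9020,-3.0877)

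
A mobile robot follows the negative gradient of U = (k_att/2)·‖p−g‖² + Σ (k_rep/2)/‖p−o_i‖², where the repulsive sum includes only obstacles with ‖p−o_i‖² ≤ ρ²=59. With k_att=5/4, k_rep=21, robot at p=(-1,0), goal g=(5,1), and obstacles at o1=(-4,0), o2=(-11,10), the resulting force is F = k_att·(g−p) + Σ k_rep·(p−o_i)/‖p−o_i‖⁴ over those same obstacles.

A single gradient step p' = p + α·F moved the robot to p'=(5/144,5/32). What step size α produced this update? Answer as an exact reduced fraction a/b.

F_att = 5/4·(g−p) = 5/4·(6,1) = (7.5000,1.2500)
o1: d²=9 ≤ ρ²=59; F_rep = 21·(3,0)/9² = (0.7778,0.0000)
o2: d²=200 > ρ²=59 → inactive
F = F_att + ΣF_rep = (8.2778,1.2500)
Δp = p'−p = (1.0347,0.1562); α = Δx/Fx = (149/144) / (149/18) = 1/8
check: Δy/Fy = (5/32) / (5/4) = 1/8 ✓

α = 1/8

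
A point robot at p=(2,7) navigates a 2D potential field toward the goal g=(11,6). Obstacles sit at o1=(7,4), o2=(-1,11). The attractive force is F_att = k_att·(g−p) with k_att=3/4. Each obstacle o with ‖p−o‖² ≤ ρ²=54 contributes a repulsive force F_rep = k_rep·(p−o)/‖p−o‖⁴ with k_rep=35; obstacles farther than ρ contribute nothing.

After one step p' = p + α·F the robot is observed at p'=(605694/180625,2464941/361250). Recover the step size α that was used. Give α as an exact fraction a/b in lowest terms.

α = 1/5

F_att = 3/4·(g−p) = 3/4·(9,-1) = (6.7500,-0.7500)
o1: d²=34 ≤ ρ²=54; F_rep = 35·(-5,3)/34² = (-0.1514,0.0908)
o2: d²=25 ≤ ρ²=54; F_rep = 35·(3,-4)/25² = (0.1680,-0.2240)
F = F_att + ΣF_rep = (6.7666,-0.8832)
Δp = p'−p = (1.3533,-0.1766); α = Δx/Fx = (244444/180625) / (244444/36125) = 1/5
check: Δy/Fy = (-63809/361250) / (-63809/72250) = 1/5 ✓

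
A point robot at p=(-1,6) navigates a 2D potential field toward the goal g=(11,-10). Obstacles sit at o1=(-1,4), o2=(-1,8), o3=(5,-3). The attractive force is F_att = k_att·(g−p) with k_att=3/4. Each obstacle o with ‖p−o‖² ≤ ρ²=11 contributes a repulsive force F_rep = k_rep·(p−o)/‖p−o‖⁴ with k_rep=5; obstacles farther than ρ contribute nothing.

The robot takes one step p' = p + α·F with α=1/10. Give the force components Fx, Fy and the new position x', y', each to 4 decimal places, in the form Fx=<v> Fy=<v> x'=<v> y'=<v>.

F_att = 3/4·(g−p) = 3/4·(12,-16) = (9.0000,-12.0000)
o1: d²=4 ≤ ρ²=11; F_rep = 5·(0,2)/4² = (0.0000,0.6250)
o2: d²=4 ≤ ρ²=11; F_rep = 5·(0,-2)/4² = (0.0000,-0.6250)
o3: d²=117 > ρ²=11 → inactive
F = F_att + ΣF_rep = (9.0000,-12.0000)
p' = p + 1/10·F = (-0.1000,4.8000)

Fx=9.0000 Fy=-12.0000 x'=-0.1000 y'=4.8000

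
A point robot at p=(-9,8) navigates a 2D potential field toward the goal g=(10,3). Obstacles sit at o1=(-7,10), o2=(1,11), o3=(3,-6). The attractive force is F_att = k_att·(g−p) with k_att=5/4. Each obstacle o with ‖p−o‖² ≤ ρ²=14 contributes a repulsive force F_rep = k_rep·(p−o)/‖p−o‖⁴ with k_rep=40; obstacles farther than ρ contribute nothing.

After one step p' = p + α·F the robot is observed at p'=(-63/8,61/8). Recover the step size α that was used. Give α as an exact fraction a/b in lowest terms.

α = 1/20

F_att = 5/4·(g−p) = 5/4·(19,-5) = (23.7500,-6.2500)
o1: d²=8 ≤ ρ²=14; F_rep = 40·(-2,-2)/8² = (-1.2500,-1.2500)
o2: d²=109 > ρ²=14 → inactive
o3: d²=340 > ρ²=14 → inactive
F = F_att + ΣF_rep = (22.5000,-7.5000)
Δp = p'−p = (1.1250,-0.3750); α = Δx/Fx = (9/8) / (45/2) = 1/20
check: Δy/Fy = (-3/8) / (-15/2) = 1/20 ✓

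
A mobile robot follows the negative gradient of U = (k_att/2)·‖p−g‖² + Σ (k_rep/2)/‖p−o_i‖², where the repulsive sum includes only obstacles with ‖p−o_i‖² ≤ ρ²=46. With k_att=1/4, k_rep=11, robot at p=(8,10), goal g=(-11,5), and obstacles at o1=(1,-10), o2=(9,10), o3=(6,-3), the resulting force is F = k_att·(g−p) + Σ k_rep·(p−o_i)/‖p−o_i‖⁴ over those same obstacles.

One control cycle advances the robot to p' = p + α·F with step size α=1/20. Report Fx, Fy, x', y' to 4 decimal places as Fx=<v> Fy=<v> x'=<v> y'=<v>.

Fx=-15.7500 Fy=-1.2500 x'=7.2125 y'=9.9375

F_att = 1/4·(g−p) = 1/4·(-19,-5) = (-4.7500,-1.2500)
o1: d²=449 > ρ²=46 → inactive
o2: d²=1 ≤ ρ²=46; F_rep = 11·(-1,0)/1² = (-11.0000,0.0000)
o3: d²=173 > ρ²=46 → inactive
F = F_att + ΣF_rep = (-15.7500,-1.2500)
p' = p + 1/20·F = (7.2125,9.9375)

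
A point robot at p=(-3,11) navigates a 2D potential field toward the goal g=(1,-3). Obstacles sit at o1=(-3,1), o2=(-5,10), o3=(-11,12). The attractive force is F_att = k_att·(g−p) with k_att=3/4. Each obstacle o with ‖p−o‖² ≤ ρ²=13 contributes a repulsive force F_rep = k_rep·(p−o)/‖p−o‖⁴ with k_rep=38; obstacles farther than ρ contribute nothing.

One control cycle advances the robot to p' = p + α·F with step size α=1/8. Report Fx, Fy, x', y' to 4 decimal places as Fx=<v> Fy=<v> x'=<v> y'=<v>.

Fx=6.0400 Fy=-8.9800 x'=-2.2450 y'=9.8775

F_att = 3/4·(g−p) = 3/4·(4,-14) = (3.0000,-10.5000)
o1: d²=100 > ρ²=13 → inactive
o2: d²=5 ≤ ρ²=13; F_rep = 38·(2,1)/5² = (3.0400,1.5200)
o3: d²=65 > ρ²=13 → inactive
F = F_att + ΣF_rep = (6.0400,-8.9800)
p' = p + 1/8·F = (-2.2450,9.8775)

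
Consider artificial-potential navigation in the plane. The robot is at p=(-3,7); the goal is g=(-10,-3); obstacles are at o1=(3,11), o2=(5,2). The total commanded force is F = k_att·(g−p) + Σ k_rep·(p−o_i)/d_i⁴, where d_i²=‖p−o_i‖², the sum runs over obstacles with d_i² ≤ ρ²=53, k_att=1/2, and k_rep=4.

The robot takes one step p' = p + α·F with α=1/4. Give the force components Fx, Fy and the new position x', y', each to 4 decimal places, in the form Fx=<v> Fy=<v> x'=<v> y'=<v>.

Fx=-3.5089 Fy=-5.0059 x'=-3.8772 y'=5.7485

F_att = 1/2·(g−p) = 1/2·(-7,-10) = (-3.5000,-5.0000)
o1: d²=52 ≤ ρ²=53; F_rep = 4·(-6,-4)/52² = (-0.0089,-0.0059)
o2: d²=89 > ρ²=53 → inactive
F = F_att + ΣF_rep = (-3.5089,-5.0059)
p' = p + 1/4·F = (-3.8772,5.7485)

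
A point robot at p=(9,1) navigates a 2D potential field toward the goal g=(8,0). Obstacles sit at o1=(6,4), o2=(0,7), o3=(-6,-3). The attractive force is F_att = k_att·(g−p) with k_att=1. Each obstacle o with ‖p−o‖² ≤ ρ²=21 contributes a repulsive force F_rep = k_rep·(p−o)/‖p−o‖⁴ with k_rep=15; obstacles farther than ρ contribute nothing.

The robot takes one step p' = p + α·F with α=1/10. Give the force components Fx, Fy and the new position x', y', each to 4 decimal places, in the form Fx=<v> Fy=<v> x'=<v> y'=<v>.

F_att = 1·(g−p) = 1·(-1,-1) = (-1.0000,-1.0000)
o1: d²=18 ≤ ρ²=21; F_rep = 15·(3,-3)/18² = (0.1389,-0.1389)
o2: d²=117 > ρ²=21 → inactive
o3: d²=241 > ρ²=21 → inactive
F = F_att + ΣF_rep = (-0.8611,-1.1389)
p' = p + 1/10·F = (8.9139,0.8861)

Fx=-0.8611 Fy=-1.1389 x'=8.9139 y'=0.8861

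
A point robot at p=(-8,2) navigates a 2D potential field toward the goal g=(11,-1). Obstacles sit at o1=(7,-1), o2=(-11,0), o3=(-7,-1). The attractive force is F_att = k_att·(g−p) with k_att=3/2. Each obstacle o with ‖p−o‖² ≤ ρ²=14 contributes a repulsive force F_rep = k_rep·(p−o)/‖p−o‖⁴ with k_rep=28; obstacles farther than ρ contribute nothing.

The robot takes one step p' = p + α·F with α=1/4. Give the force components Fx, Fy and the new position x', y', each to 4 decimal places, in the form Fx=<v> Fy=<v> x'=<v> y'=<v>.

Fx=28.7170 Fy=-3.3286 x'=-0.8207 y'=1.1678

F_att = 3/2·(g−p) = 3/2·(19,-3) = (28.5000,-4.5000)
o1: d²=234 > ρ²=14 → inactive
o2: d²=13 ≤ ρ²=14; F_rep = 28·(3,2)/13² = (0.4970,0.3314)
o3: d²=10 ≤ ρ²=14; F_rep = 28·(-1,3)/10² = (-0.2800,0.8400)
F = F_att + ΣF_rep = (28.7170,-3.3286)
p' = p + 1/4·F = (-0.8207,1.1678)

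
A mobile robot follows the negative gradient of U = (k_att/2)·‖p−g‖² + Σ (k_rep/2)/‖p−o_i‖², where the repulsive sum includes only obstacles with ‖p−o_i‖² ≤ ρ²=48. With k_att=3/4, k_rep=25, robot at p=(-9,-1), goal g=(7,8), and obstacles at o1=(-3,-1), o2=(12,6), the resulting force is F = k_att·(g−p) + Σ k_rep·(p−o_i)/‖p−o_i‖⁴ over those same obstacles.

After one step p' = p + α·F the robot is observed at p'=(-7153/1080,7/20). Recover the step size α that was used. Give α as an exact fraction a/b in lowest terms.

F_att = 3/4·(g−p) = 3/4·(16,9) = (12.0000,6.7500)
o1: d²=36 ≤ ρ²=48; F_rep = 25·(-6,0)/36² = (-0.1157,0.0000)
o2: d²=490 > ρ²=48 → inactive
F = F_att + ΣF_rep = (11.8843,6.7500)
Δp = p'−p = (2.3769,1.3500); α = Δx/Fx = (2567/1080) / (2567/216) = 1/5
check: Δy/Fy = (27/20) / (27/4) = 1/5 ✓

α = 1/5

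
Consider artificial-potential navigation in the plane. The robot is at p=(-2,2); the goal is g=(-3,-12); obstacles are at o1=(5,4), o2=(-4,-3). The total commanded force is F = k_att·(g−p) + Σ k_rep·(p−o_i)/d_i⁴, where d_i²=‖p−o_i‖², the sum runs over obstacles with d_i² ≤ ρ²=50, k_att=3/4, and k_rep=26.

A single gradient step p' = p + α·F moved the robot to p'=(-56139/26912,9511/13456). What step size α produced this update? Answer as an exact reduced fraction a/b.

α = 1/8

F_att = 3/4·(g−p) = 3/4·(-1,-14) = (-0.7500,-10.5000)
o1: d²=53 > ρ²=50 → inactive
o2: d²=29 ≤ ρ²=50; F_rep = 26·(2,5)/29² = (0.0618,0.1546)
F = F_att + ΣF_rep = (-0.6882,-10.3454)
Δp = p'−p = (-0.0860,-1.2932); α = Δx/Fx = (-2315/26912) / (-2315/3364) = 1/8
check: Δy/Fy = (-17401/13456) / (-17401/1682) = 1/8 ✓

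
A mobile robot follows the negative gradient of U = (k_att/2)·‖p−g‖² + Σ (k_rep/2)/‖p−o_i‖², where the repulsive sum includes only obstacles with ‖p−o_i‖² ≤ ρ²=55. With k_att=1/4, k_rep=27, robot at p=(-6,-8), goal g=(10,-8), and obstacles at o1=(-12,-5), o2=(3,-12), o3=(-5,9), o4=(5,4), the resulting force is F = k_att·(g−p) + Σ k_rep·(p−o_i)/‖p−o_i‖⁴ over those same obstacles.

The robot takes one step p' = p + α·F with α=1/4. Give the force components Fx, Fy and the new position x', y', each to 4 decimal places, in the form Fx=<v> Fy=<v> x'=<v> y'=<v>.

F_att = 1/4·(g−p) = 1/4·(16,0) = (4.0000,0.0000)
o1: d²=45 ≤ ρ²=55; F_rep = 27·(6,-3)/45² = (0.0800,-0.0400)
o2: d²=97 > ρ²=55 → inactive
o3: d²=290 > ρ²=55 → inactive
o4: d²=265 > ρ²=55 → inactive
F = F_att + ΣF_rep = (4.0800,-0.0400)
p' = p + 1/4·F = (-4.9800,-8.0100)

Fx=4.0800 Fy=-0.0400 x'=-4.9800 y'=-8.0100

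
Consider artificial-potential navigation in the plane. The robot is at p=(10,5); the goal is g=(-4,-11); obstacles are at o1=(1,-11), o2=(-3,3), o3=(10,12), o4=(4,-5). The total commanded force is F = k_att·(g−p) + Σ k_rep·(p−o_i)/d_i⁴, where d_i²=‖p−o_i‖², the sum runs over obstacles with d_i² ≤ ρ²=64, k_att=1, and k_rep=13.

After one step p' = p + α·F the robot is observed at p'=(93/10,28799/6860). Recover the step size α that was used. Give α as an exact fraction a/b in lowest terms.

α = 1/20

F_att = 1·(g−p) = 1·(-14,-16) = (-14.0000,-16.0000)
o1: d²=337 > ρ²=64 → inactive
o2: d²=173 > ρ²=64 → inactive
o3: d²=49 ≤ ρ²=64; F_rep = 13·(0,-7)/49² = (0.0000,-0.0379)
o4: d²=136 > ρ²=64 → inactive
F = F_att + ΣF_rep = (-14.0000,-16.0379)
Δp = p'−p = (-0.7000,-0.8019); α = Δx/Fx = (-7/10) / (-14) = 1/20
check: Δy/Fy = (-5501/6860) / (-5501/343) = 1/20 ✓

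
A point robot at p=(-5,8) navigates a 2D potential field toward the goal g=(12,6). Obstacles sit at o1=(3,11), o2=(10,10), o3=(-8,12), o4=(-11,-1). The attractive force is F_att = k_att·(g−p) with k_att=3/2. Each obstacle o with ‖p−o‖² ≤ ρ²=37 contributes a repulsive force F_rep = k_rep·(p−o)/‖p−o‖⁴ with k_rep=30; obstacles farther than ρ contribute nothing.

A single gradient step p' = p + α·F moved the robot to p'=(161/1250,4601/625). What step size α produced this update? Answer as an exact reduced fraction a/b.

α = 1/5

F_att = 3/2·(g−p) = 3/2·(17,-2) = (25.5000,-3.0000)
o1: d²=73 > ρ²=37 → inactive
o2: d²=229 > ρ²=37 → inactive
o3: d²=25 ≤ ρ²=37; F_rep = 30·(3,-4)/25² = (0.1440,-0.1920)
o4: d²=117 > ρ²=37 → inactive
F = F_att + ΣF_rep = (25.6440,-3.1920)
Δp = p'−p = (5.1288,-0.6384); α = Δx/Fx = (6411/1250) / (6411/250) = 1/5
check: Δy/Fy = (-399/625) / (-399/125) = 1/5 ✓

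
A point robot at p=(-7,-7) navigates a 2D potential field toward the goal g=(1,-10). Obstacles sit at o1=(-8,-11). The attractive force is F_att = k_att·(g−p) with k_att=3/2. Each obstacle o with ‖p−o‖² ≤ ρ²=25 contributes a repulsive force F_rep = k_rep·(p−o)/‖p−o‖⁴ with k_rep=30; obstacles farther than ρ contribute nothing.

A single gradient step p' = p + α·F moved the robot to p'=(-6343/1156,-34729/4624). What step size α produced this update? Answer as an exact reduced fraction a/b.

α = 1/8

F_att = 3/2·(g−p) = 3/2·(8,-3) = (12.0000,-4.5000)
o1: d²=17 ≤ ρ²=25; F_rep = 30·(1,4)/17² = (0.1038,0.4152)
F = F_att + ΣF_rep = (12.1038,-4.0848)
Δp = p'−p = (1.5130,-0.5106); α = Δx/Fx = (1749/1156) / (3498/289) = 1/8
check: Δy/Fy = (-2361/4624) / (-2361/578) = 1/8 ✓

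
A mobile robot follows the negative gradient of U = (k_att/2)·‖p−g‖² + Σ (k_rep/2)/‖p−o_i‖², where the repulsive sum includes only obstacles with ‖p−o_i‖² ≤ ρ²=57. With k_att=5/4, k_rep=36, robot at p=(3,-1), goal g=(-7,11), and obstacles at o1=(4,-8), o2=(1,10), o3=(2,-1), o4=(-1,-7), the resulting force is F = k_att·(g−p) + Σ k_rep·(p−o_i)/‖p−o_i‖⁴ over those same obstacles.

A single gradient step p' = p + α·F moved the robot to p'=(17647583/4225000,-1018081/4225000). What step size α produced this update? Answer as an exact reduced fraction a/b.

α = 1/20

F_att = 5/4·(g−p) = 5/4·(-10,12) = (-12.5000,15.0000)
o1: d²=50 ≤ ρ²=57; F_rep = 36·(-1,7)/50² = (-0.0144,0.1008)
o2: d²=125 > ρ²=57 → inactive
o3: d²=1 ≤ ρ²=57; F_rep = 36·(1,0)/1² = (36.0000,0.0000)
o4: d²=52 ≤ ρ²=57; F_rep = 36·(4,6)/52² = (0.0533,0.0799)
F = F_att + ΣF_rep = (23.5389,15.1807)
Δp = p'−p = (1.1769,0.7590); α = Δx/Fx = (4972583/4225000) / (4972583/211250) = 1/20
check: Δy/Fy = (3206919/4225000) / (3206919/211250) = 1/20 ✓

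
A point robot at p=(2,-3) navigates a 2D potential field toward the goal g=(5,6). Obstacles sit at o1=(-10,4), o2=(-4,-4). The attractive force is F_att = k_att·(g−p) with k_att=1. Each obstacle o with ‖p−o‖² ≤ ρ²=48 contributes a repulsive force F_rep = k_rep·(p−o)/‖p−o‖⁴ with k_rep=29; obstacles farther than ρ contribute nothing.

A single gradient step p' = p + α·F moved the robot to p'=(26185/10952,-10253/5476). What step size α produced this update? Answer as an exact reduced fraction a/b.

α = 1/8

F_att = 1·(g−p) = 1·(3,9) = (3.0000,9.0000)
o1: d²=193 > ρ²=48 → inactive
o2: d²=37 ≤ ρ²=48; F_rep = 29·(6,1)/37² = (0.1271,0.0212)
F = F_att + ΣF_rep = (3.1271,9.0212)
Δp = p'−p = (0.3909,1.1276); α = Δx/Fx = (4281/10952) / (4281/1369) = 1/8
check: Δy/Fy = (6175/5476) / (12350/1369) = 1/8 ✓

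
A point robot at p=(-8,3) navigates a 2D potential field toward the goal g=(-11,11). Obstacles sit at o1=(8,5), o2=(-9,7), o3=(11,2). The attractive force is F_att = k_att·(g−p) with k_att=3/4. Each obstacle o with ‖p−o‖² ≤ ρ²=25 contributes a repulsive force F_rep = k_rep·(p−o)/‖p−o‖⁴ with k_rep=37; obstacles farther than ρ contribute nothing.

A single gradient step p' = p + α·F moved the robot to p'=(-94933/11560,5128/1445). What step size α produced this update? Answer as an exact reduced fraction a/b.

F_att = 3/4·(g−p) = 3/4·(-3,8) = (-2.2500,6.0000)
o1: d²=260 > ρ²=25 → inactive
o2: d²=17 ≤ ρ²=25; F_rep = 37·(1,-4)/17² = (0.1280,-0.5121)
o3: d²=362 > ρ²=25 → inactive
F = F_att + ΣF_rep = (-2.1220,5.4879)
Δp = p'−p = (-0.2122,0.5488); α = Δx/Fx = (-2453/11560) / (-2453/1156) = 1/10
check: Δy/Fy = (793/1445) / (1586/289) = 1/10 ✓

α = 1/10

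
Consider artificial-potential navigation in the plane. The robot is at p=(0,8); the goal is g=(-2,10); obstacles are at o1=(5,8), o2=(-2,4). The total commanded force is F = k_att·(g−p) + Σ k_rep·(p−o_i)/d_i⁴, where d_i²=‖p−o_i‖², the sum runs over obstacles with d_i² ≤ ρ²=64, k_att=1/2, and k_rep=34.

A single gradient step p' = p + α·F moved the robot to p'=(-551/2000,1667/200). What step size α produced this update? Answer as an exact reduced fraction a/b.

F_att = 1/2·(g−p) = 1/2·(-2,2) = (-1.0000,1.0000)
o1: d²=25 ≤ ρ²=64; F_rep = 34·(-5,0)/25² = (-0.2720,0.0000)
o2: d²=20 ≤ ρ²=64; F_rep = 34·(2,4)/20² = (0.1700,0.3400)
F = F_att + ΣF_rep = (-1.1020,1.3400)
Δp = p'−p = (-0.2755,0.3350); α = Δx/Fx = (-551/2000) / (-551/500) = 1/4
check: Δy/Fy = (67/200) / (67/50) = 1/4 ✓

α = 1/4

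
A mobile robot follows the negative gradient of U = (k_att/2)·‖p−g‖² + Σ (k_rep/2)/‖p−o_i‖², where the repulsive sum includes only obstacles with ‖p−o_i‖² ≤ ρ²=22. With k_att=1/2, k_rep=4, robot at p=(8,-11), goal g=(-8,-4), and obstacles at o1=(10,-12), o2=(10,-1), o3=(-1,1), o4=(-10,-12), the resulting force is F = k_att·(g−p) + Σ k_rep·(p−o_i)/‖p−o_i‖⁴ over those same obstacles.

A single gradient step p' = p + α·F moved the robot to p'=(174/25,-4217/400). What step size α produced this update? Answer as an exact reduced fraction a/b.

α = 1/8

F_att = 1/2·(g−p) = 1/2·(-16,7) = (-8.0000,3.5000)
o1: d²=5 ≤ ρ²=22; F_rep = 4·(-2,1)/5² = (-0.3200,0.1600)
o2: d²=104 > ρ²=22 → inactive
o3: d²=225 > ρ²=22 → inactive
o4: d²=325 > ρ²=22 → inactive
F = F_att + ΣF_rep = (-8.3200,3.6600)
Δp = p'−p = (-1.0400,0.4575); α = Δx/Fx = (-26/25) / (-208/25) = 1/8
check: Δy/Fy = (183/400) / (183/50) = 1/8 ✓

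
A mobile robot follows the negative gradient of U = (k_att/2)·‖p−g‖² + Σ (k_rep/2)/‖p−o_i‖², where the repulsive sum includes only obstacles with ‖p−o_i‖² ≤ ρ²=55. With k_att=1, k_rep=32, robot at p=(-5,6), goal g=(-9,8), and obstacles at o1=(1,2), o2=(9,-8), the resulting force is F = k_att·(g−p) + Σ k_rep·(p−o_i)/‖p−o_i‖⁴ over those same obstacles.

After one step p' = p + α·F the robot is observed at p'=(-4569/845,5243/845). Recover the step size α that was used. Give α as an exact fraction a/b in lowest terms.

α = 1/10

F_att = 1·(g−p) = 1·(-4,2) = (-4.0000,2.0000)
o1: d²=52 ≤ ρ²=55; F_rep = 32·(-6,4)/52² = (-0.0710,0.0473)
o2: d²=392 > ρ²=55 → inactive
F = F_att + ΣF_rep = (-4.0710,2.0473)
Δp = p'−p = (-0.4071,0.2047); α = Δx/Fx = (-344/845) / (-688/169) = 1/10
check: Δy/Fy = (173/845) / (346/169) = 1/10 ✓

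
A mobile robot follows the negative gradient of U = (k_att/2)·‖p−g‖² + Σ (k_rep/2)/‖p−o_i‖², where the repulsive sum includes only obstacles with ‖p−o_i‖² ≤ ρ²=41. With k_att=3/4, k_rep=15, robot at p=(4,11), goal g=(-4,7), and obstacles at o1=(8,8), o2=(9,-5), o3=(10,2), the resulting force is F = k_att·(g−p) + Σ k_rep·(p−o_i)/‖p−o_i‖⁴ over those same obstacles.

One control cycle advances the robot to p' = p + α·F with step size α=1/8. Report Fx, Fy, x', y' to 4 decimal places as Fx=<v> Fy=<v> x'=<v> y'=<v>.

F_att = 3/4·(g−p) = 3/4·(-8,-4) = (-6.0000,-3.0000)
o1: d²=25 ≤ ρ²=41; F_rep = 15·(-4,3)/25² = (-0.0960,0.0720)
o2: d²=281 > ρ²=41 → inactive
o3: d²=117 > ρ²=41 → inactive
F = F_att + ΣF_rep = (-6.0960,-2.9280)
p' = p + 1/8·F = (3.2380,10.6340)

Fx=-6.0960 Fy=-2.9280 x'=3.2380 y'=10.6340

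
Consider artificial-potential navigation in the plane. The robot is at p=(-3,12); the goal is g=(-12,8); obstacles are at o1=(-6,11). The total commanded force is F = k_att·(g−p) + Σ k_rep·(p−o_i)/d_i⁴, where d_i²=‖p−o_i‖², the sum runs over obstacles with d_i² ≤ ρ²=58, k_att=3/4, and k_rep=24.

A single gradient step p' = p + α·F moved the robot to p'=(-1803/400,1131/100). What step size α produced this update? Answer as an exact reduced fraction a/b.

F_att = 3/4·(g−p) = 3/4·(-9,-4) = (-6.7500,-3.0000)
o1: d²=10 ≤ ρ²=58; F_rep = 24·(3,1)/10² = (0.7200,0.2400)
F = F_att + ΣF_rep = (-6.0300,-2.7600)
Δp = p'−p = (-1.5075,-0.6900); α = Δx/Fx = (-603/400) / (-603/100) = 1/4
check: Δy/Fy = (-69/100) / (-69/25) = 1/4 ✓

α = 1/4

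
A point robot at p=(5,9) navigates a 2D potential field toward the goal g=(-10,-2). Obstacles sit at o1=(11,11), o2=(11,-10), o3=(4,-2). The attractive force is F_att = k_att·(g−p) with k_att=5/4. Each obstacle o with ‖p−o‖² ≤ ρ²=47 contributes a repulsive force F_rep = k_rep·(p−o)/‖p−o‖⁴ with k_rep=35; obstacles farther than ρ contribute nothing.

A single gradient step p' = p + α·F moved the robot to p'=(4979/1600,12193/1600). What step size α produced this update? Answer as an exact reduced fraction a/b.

F_att = 5/4·(g−p) = 5/4·(-15,-11) = (-18.7500,-13.7500)
o1: d²=40 ≤ ρ²=47; F_rep = 35·(-6,-2)/40² = (-0.1313,-0.0437)
o2: d²=397 > ρ²=47 → inactive
o3: d²=122 > ρ²=47 → inactive
F = F_att + ΣF_rep = (-18.8813,-13.7937)
Δp = p'−p = (-1.8881,-1.3794); α = Δx/Fx = (-3021/1600) / (-3021/160) = 1/10
check: Δy/Fy = (-2207/1600) / (-2207/160) = 1/10 ✓

α = 1/10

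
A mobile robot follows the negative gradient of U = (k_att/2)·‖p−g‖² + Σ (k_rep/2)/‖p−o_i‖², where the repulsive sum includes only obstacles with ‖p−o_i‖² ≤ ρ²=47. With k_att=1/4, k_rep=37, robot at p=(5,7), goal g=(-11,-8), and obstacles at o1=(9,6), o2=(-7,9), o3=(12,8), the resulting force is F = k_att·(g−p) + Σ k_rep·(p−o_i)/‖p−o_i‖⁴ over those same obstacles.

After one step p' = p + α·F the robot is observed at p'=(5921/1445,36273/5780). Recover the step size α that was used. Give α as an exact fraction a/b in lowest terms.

α = 1/5

F_att = 1/4·(g−p) = 1/4·(-16,-15) = (-4.0000,-3.7500)
o1: d²=17 ≤ ρ²=47; F_rep = 37·(-4,1)/17² = (-0.5121,0.1280)
o2: d²=148 > ρ²=47 → inactive
o3: d²=50 > ρ²=47 → inactive
F = F_att + ΣF_rep = (-4.5121,-3.6220)
Δp = p'−p = (-0.9024,-0.7244); α = Δx/Fx = (-1304/1445) / (-1304/289) = 1/5
check: Δy/Fy = (-4187/5780) / (-4187/1156) = 1/5 ✓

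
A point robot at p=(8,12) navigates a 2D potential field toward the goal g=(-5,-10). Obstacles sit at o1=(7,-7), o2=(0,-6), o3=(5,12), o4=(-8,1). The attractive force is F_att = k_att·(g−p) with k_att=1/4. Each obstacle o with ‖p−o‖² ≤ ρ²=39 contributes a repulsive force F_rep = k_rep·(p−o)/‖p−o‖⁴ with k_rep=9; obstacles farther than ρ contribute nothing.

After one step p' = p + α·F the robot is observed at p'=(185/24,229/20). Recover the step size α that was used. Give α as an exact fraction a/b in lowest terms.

F_att = 1/4·(g−p) = 1/4·(-13,-22) = (-3.2500,-5.5000)
o1: d²=362 > ρ²=39 → inactive
o2: d²=388 > ρ²=39 → inactive
o3: d²=9 ≤ ρ²=39; F_rep = 9·(3,0)/9² = (0.3333,0.0000)
o4: d²=377 > ρ²=39 → inactive
F = F_att + ΣF_rep = (-2.9167,-5.5000)
Δp = p'−p = (-0.2917,-0.5500); α = Δx/Fx = (-7/24) / (-35/12) = 1/10
check: Δy/Fy = (-11/20) / (-11/2) = 1/10 ✓

α = 1/10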